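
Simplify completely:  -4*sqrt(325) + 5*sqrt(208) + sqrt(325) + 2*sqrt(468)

17*sqrt(13)

4*sqrt(325) = 20*sqrt(13); 5*sqrt(208) = 20*sqrt(13); sqrt(325) = 5*sqrt(13); 2*sqrt(468) = 12*sqrt(13)
Combine: (-20 + 20 + 5 + 12)·sqrt(13) = 17*sqrt(13)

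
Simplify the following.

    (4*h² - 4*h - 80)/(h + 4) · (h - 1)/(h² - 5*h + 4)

(4*h - 20)/(h - 4)

Factor: 4*h² - 4*h - 80 = 4·(h + 4)·(h - 5);  h² - 5*h + 4 = (h - 1)·(h - 4)
Cancel the common factors (h + 4), (h - 1).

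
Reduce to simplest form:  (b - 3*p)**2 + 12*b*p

(b + 3*p)**2

Expand the square and combine the 12*b*p term.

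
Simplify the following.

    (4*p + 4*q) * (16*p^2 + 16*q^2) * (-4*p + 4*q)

-256*p^4 + 256*q^4

((4*q)+(4*p))((4*q)-(4*p)) = -16*p^2 + 16*q^2; continue pairing.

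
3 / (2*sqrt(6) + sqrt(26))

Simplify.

Multiply numerator and denominator by -sqrt(26) + 2*sqrt(6).
Denominator becomes -2; numerator becomes -3*sqrt(26) + 6*sqrt(6).

(-6*sqrt(6) + 3*sqrt(26))/2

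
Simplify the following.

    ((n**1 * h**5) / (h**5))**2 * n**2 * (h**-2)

Inside the bracket: n**1
Raise to the power 2: n**2
Multiply by n**2 * (h**-2): add exponents.

n**4/h**2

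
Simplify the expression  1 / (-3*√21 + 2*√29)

Multiply numerator and denominator by 2*√29 + 3*√21.
Denominator becomes -73; numerator becomes 2*√29 + 3*√21.

(-3*√21 - 2*√29)/73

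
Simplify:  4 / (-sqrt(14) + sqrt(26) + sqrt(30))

(-42*sqrt(14) + 10*sqrt(30) + 18*sqrt(26) + 4*sqrt(2730))/339

Group as (sqrt(26) + sqrt(30)) - sqrt(14); multiply by (sqrt(26) + sqrt(30)) + sqrt(14), then rationalise the remaining surd.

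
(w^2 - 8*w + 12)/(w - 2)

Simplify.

w - 6

Factor: w^2 - 8*w + 12 = (w - 2)*(w - 6)
Cancel the common factor (w - 2).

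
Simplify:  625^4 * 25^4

625^4 = 5^16; 25^4 = 5^8
Combine exponents: 5^24

5^24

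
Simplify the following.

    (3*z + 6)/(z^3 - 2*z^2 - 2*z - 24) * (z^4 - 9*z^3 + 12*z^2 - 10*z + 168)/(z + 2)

3*z - 21

Factor: 3*z + 6 = 3*(z + 2);  z^3 - 2*z^2 - 2*z - 24 = (z - 4)*(z^2 + 2*z + 6);  z^4 - 9*z^3 + 12*z^2 - 10*z + 168 = (z - 7)*(z^2 + 2*z + 6)*(z - 4)
Cancel the common factors (z^2 + 2*z + 6), (z - 4), (z + 2).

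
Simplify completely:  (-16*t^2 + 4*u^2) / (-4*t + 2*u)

Factor (2*u)^2 - (4*t)^2 and cancel (-4*t + 2*u).

4*t + 2*u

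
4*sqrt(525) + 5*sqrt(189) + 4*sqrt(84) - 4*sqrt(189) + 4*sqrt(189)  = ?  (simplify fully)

4*sqrt(525) = 20*sqrt(21); 5*sqrt(189) = 15*sqrt(21); 4*sqrt(84) = 8*sqrt(21); 4*sqrt(189) = 12*sqrt(21); 4*sqrt(189) = 12*sqrt(21)
Combine: (20 + 15 + 8 - 12 + 12)·sqrt(21) = 43*sqrt(21)

43*sqrt(21)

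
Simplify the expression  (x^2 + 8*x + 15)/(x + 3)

Factor: x^2 + 8*x + 15 = (x + 5)*(x + 3)
Cancel the common factor (x + 3).

x + 5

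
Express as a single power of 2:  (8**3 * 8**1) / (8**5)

2**(-3)

8**3 = 2**9; 8**1 = 2**3; 8**5 = 2**15
Combine exponents: 2**(-3)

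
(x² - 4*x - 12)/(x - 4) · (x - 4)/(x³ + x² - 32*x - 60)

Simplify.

Factor: x² - 4*x - 12 = (x - 6)·(x + 2);  x³ + x² - 32*x - 60 = (x + 2)·(x + 5)·(x - 6)
Cancel the common factors (x - 6), (x + 2), (x - 4).

1/(x + 5)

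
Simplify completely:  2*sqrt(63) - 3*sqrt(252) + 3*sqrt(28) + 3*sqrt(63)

2*sqrt(63) = 6*sqrt(7); 3*sqrt(252) = 18*sqrt(7); 3*sqrt(28) = 6*sqrt(7); 3*sqrt(63) = 9*sqrt(7)
Combine: (6 - 18 + 6 + 9)·sqrt(7) = 3*sqrt(7)

3*sqrt(7)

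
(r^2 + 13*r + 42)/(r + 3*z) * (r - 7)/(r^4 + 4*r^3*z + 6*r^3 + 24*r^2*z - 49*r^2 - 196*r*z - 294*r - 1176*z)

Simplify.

Factor: r^2 + 13*r + 42 = (r + 7)*(r + 6);  r^4 + 4*r^3*z + 6*r^3 + 24*r^2*z - 49*r^2 - 196*r*z - 294*r - 1176*z = (r + 7)*(r - 7)*(r + 6)*(r + 4*z)
Cancel the common factors (r + 6), (r + 7), (r - 7).

1/(r^2 + 7*r*z + 12*z^2)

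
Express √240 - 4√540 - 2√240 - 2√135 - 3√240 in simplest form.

√240 = 4*√15; 4√540 = 24*√15; 2√240 = 8*√15; 2√135 = 6*√15; 3√240 = 12*√15
Combine: (4 - 24 - 8 - 6 - 12)·√15 = -46*√15

-46*√15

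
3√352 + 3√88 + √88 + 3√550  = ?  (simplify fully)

35*√22

3√352 = 12*√22; 3√88 = 6*√22; √88 = 2*√22; 3√550 = 15*√22
Combine: (12 + 6 + 2 + 15)·√22 = 35*√22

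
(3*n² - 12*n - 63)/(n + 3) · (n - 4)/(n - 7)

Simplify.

Factor: 3*n² - 12*n - 63 = 3·(n - 7)·(n + 3)
Cancel the common factors (n + 3), (n - 7).

3*n - 12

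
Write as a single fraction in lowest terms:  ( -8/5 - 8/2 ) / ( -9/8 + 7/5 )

Numerator: -8/5 - 8/2 = -28/5
Denominator: -9/8 + 7/5 = 11/40
Divide: (-28/5) · (40/11) = -224/11

-224/11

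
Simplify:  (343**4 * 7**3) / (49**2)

7**11

343**4 = 7**12; 7**3 = 7**3; 49**2 = 7**4
Combine exponents: 7**11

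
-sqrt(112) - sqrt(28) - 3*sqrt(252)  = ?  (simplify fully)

sqrt(112) = 4*sqrt(7); sqrt(28) = 2*sqrt(7); 3*sqrt(252) = 18*sqrt(7)
Combine: (-4 - 2 - 18)·sqrt(7) = -24*sqrt(7)

-24*sqrt(7)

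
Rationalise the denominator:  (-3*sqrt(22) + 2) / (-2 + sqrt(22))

Multiply numerator and denominator by -sqrt(22) - 2.
Denominator becomes -18; numerator becomes 4*sqrt(22) + 62.

(-31 - 2*sqrt(22))/9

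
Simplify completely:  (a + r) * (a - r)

(a+r)(a-r) = a^2 - r^2.

a^2 - r^2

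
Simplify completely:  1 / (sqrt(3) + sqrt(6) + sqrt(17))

(-3*sqrt(34) - 4*sqrt(17) + 7*sqrt(6) + 10*sqrt(3))/4

Group as (sqrt(3) + sqrt(17)) + sqrt(6); multiply by (sqrt(3) + sqrt(17)) - sqrt(6), then rationalise the remaining surd.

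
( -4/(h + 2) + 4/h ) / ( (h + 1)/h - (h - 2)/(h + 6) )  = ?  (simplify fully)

(8*h + 48)/(9*h^2 + 24*h + 12)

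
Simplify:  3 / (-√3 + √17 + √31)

Group as (√17 + √31) - √3; multiply by (√17 + √31) + √3, then rationalise the remaining surd.

(-135*√3 - 33*√31 + 51*√17 + 6*√1581)/83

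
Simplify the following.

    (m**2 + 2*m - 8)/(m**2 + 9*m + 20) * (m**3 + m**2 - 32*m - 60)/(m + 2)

Factor: m**2 + 2*m - 8 = (m + 4)*(m - 2);  m**2 + 9*m + 20 = (m + 5)*(m + 4);  m**3 + m**2 - 32*m - 60 = (m + 2)*(m + 5)*(m - 6)
Cancel the common factors (m + 2), (m + 4), (m + 5).

m**2 - 8*m + 12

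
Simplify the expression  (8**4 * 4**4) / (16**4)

2**4

8**4 = 2**12; 4**4 = 2**8; 16**4 = 2**16
Combine exponents: 2**4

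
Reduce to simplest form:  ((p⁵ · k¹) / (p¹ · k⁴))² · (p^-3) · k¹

Inside the bracket: p⁴ · (k^-3)
Raise to the power 2: p⁸ · (k^-6)
Multiply by (p^-3) · k¹: add exponents.

p⁵/k⁵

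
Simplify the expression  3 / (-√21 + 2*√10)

Multiply numerator and denominator by √21 + 2*√10.
Denominator becomes 19; numerator becomes 3*√21 + 6*√10.

(3*√21 + 6*√10)/19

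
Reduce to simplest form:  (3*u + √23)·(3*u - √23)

(3*u)^2 - (√23)^2 = 9*u² - 23.

9*u² - 23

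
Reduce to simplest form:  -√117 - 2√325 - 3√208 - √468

-31*√13

√117 = 3*√13; 2√325 = 10*√13; 3√208 = 12*√13; √468 = 6*√13
Combine: (-3 - 10 - 12 - 6)·√13 = -31*√13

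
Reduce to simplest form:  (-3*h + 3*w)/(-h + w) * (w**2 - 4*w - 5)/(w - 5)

Factor: -3*h + 3*w = 3*(-h + w);  w**2 - 4*w - 5 = (w - 5)*(w + 1)
Cancel the common factors (w - 5), (-h + w).

3*w + 3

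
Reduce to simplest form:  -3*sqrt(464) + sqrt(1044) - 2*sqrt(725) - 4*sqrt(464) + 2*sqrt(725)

3*sqrt(464) = 12*sqrt(29); sqrt(1044) = 6*sqrt(29); 2*sqrt(725) = 10*sqrt(29); 4*sqrt(464) = 16*sqrt(29); 2*sqrt(725) = 10*sqrt(29)
Combine: (-12 + 6 - 10 - 16 + 10)·sqrt(29) = -22*sqrt(29)

-22*sqrt(29)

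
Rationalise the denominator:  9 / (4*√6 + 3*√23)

Multiply numerator and denominator by -3*√23 + 4*√6.
Denominator becomes -111; numerator becomes -27*√23 + 36*√6.

(-12*√6 + 9*√23)/37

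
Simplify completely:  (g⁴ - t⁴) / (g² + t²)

g² - t²

Factor g^4 - t^4 and cancel (g² + t²).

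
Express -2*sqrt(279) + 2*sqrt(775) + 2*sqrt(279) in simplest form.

2*sqrt(279) = 6*sqrt(31); 2*sqrt(775) = 10*sqrt(31); 2*sqrt(279) = 6*sqrt(31)
Combine: (-6 + 10 + 6)·sqrt(31) = 10*sqrt(31)

10*sqrt(31)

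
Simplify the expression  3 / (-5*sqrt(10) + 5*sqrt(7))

(-sqrt(10) - sqrt(7))/5

Multiply numerator and denominator by 5*sqrt(7) + 5*sqrt(10).
Denominator becomes -75; numerator becomes 15*sqrt(7) + 15*sqrt(10).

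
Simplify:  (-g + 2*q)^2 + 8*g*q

(g + 2*q)^2

Expanding gives g^2 + 4*g*q + 4*q^2, a perfect square.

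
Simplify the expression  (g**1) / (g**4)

g**(-3)

Quotient: (g**-3)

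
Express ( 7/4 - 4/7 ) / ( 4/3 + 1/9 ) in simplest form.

297/364

Numerator: 7/4 - 4/7 = 33/28
Denominator: 4/3 + 1/9 = 13/9
Divide: (33/28) · (9/13) = 297/364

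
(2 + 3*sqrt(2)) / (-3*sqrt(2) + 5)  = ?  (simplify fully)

4 + 3*sqrt(2)

Multiply numerator and denominator by 3*sqrt(2) + 5.
Denominator becomes 7; numerator becomes 28 + 21*sqrt(2).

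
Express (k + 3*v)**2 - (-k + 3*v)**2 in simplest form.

Write as f((3*v),k) - f((3*v),-k) and expand.

12*k*v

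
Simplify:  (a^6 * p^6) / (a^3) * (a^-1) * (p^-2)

Quotient: a^3 * p^6
Multiply by (a^-1) * (p^-2): add exponents.

a^2*p^4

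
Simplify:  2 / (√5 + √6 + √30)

Group as (√6 + √30) + √5; multiply by (√6 + √30) - √5, then rationalise the remaining surd.

(-58*√6 - 62*√5 + 120 + 38*√30)/241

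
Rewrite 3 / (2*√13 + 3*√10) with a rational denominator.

(-6*√13 + 9*√10)/38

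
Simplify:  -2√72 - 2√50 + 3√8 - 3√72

-34*√2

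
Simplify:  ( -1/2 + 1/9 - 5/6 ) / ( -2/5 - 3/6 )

110/81

Numerator: -1/2 + 1/9 - 5/6 = -11/9
Denominator: -2/5 - 3/6 = -9/10
Divide: (-11/9) · (-10/9) = 110/81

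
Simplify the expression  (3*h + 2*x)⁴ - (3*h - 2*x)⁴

Only the odd-power cross terms survive.

432*h³*x + 192*h*x³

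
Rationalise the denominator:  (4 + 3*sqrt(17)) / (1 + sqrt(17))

(sqrt(17) + 47)/16

Multiply numerator and denominator by -sqrt(17) + 1.
Denominator becomes -16; numerator becomes -47 - sqrt(17).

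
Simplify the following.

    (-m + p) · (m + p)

-m² + p²

(p+m)(p-m) = -m² + p².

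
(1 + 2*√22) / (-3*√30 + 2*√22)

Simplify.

Multiply numerator and denominator by 2*√22 + 3*√30.
Denominator becomes -182; numerator becomes 2*√22 + 3*√30 + 88 + 12*√165.

(-12*√165 - 88 - 3*√30 - 2*√22)/182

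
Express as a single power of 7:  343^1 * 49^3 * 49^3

343^1 = 7^3; 49^3 = 7^6; 49^3 = 7^6
Combine exponents: 7^15

7^15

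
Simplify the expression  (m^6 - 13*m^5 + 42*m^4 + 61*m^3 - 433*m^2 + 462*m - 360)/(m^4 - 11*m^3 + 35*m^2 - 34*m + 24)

m^2 - 2*m - 15

Factor: m^6 - 13*m^5 + 42*m^4 + 61*m^3 - 433*m^2 + 462*m - 360 = (m + 3)*(m - 5)*(m^2 - m + 1)*(m - 4)*(m - 6);  m^4 - 11*m^3 + 35*m^2 - 34*m + 24 = (m - 6)*(m^2 - m + 1)*(m - 4)
Cancel the common factors (m^2 - m + 1), (m - 6), (m - 4).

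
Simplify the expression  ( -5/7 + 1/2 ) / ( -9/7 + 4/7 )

3/10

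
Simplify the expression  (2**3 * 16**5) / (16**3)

2**3 = 2**3; 16**5 = 2**20; 16**3 = 2**12
Combine exponents: 2**11

2**11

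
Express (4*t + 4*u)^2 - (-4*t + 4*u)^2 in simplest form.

64*t*u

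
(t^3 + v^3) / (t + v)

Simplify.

Apply the sum-of-cubes factorisation and cancel (t + v).

t^2 - t*v + v^2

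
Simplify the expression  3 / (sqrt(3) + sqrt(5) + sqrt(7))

(-6*sqrt(105) + 3*sqrt(7) + 15*sqrt(5) + 27*sqrt(3))/59

Group as (sqrt(3) + sqrt(7)) + sqrt(5); multiply by (sqrt(3) + sqrt(7)) - sqrt(5), then rationalise the remaining surd.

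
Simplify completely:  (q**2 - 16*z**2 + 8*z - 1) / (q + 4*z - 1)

q - 4*z + 1

Difference of squares: factor out (q + 4*z - 1).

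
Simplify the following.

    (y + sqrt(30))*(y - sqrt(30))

y^2 - 30

Difference of squares with P = y, Q = sqrt(30).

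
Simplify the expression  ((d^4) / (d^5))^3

d^(-3)

Inside the bracket: (d^-1)
Raise to the power 3: (d^-3)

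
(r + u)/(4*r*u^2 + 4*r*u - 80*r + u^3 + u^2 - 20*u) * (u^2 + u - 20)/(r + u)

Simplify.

Factor: 4*r*u^2 + 4*r*u - 80*r + u^3 + u^2 - 20*u = (u - 4)*(4*r + u)*(u + 5);  u^2 + u - 20 = (u + 5)*(u - 4)
Cancel the common factors (u + 5), (u - 4), (r + u).

1/(4*r + u)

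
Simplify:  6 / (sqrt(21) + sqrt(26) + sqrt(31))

Group as (sqrt(26) + sqrt(31)) + sqrt(21); multiply by (sqrt(26) + sqrt(31)) - sqrt(21), then rationalise the remaining surd.

(-3*sqrt(16926) + 24*sqrt(31) + 39*sqrt(26) + 54*sqrt(21))/482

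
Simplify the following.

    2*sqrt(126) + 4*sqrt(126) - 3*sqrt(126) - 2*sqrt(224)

2*sqrt(126) = 6*sqrt(14); 4*sqrt(126) = 12*sqrt(14); 3*sqrt(126) = 9*sqrt(14); 2*sqrt(224) = 8*sqrt(14)
Combine: (6 + 12 - 9 - 8)·sqrt(14) = sqrt(14)

sqrt(14)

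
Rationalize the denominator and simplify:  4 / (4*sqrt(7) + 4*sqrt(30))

(-sqrt(7) + sqrt(30))/23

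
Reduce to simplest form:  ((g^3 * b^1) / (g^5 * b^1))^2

Inside the bracket: (g^-2)
Raise to the power 2: (g^-4)

g^(-4)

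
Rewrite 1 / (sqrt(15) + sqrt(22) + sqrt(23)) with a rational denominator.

(-sqrt(7590) + 7*sqrt(23) + 8*sqrt(22) + 15*sqrt(15))/562

Group as (sqrt(15) + sqrt(23)) + sqrt(22); multiply by (sqrt(15) + sqrt(23)) - sqrt(22), then rationalise the remaining surd.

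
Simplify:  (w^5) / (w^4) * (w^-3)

Quotient: w^1
Multiply by (w^-3): add exponents.

w^(-2)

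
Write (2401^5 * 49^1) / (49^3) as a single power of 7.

7^16

2401^5 = 7^20; 49^1 = 7^2; 49^3 = 7^6
Combine exponents: 7^16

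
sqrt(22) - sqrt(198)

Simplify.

sqrt(22) = sqrt(22); sqrt(198) = 3*sqrt(22)
Combine: (1 - 3)·sqrt(22) = -2*sqrt(22)

-2*sqrt(22)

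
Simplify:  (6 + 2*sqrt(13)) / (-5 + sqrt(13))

Multiply numerator and denominator by -5 - sqrt(13).
Denominator becomes 12; numerator becomes -16*sqrt(13) - 56.

(-4*sqrt(13) - 14)/3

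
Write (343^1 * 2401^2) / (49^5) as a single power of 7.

7^1

343^1 = 7^3; 2401^2 = 7^8; 49^5 = 7^10
Combine exponents: 7^1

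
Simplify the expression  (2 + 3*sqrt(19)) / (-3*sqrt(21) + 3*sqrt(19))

(-3*sqrt(399) - 57 - 2*sqrt(21) - 2*sqrt(19))/6

Multiply numerator and denominator by 3*sqrt(19) + 3*sqrt(21).
Denominator becomes -18; numerator becomes 6*sqrt(19) + 6*sqrt(21) + 171 + 9*sqrt(399).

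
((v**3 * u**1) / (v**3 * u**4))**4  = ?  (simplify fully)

u**(-12)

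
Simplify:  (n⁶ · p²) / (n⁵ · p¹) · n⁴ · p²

Quotient: n¹ · p¹
Multiply by n⁴ · p²: add exponents.

n⁵*p³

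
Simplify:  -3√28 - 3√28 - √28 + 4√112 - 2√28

-2*√7

3√28 = 6*√7; 3√28 = 6*√7; √28 = 2*√7; 4√112 = 16*√7; 2√28 = 4*√7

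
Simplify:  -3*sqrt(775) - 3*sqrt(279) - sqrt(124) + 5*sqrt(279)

3*sqrt(775) = 15*sqrt(31); 3*sqrt(279) = 9*sqrt(31); sqrt(124) = 2*sqrt(31); 5*sqrt(279) = 15*sqrt(31)
Combine: (-15 - 9 - 2 + 15)·sqrt(31) = -11*sqrt(31)

-11*sqrt(31)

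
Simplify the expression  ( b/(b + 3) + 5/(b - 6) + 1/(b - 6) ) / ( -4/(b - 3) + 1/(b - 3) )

(-b³ + 3*b² - 18*b + 54)/(3*b² - 9*b - 54)

Numerator: b/(b + 3) + 5/(b - 6) + 1/(b - 6) = (b² + 18)/(b² - 3*b - 18)
Denominator: -4/(b - 3) + 1/(b - 3) = -3/(b - 3)
Divide: ((b² + 18)/(b² - 3*b - 18)) · (-b/3 + 1) = (-b³ + 3*b² - 18*b + 54)/(3*b² - 9*b - 54)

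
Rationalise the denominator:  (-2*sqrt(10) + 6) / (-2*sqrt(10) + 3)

(-6*sqrt(10) + 22)/31

Multiply numerator and denominator by 3 + 2*sqrt(10).
Denominator becomes -31; numerator becomes -22 + 6*sqrt(10).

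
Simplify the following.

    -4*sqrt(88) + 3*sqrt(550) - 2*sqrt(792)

-5*sqrt(22)

4*sqrt(88) = 8*sqrt(22); 3*sqrt(550) = 15*sqrt(22); 2*sqrt(792) = 12*sqrt(22)
Combine: (-8 + 15 - 12)·sqrt(22) = -5*sqrt(22)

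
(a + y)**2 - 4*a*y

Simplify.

(a - y)**2

After expansion: a**2 - 2*a*y + y**2 — a perfect-square trinomial.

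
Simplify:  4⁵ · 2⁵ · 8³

4⁵ = 2^10; 2⁵ = 2^5; 8³ = 2^9
Combine exponents: 2^24

2^24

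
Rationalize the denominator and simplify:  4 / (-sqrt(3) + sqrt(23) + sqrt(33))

Group as (sqrt(23) + sqrt(33)) - sqrt(3); multiply by (sqrt(23) + sqrt(33)) + sqrt(3), then rationalise the remaining surd.

(-212*sqrt(3) - 28*sqrt(33) + 52*sqrt(23) + 24*sqrt(253))/227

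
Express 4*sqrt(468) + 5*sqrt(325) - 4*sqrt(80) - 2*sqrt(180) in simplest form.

4*sqrt(468) = 24*sqrt(13); 5*sqrt(325) = 25*sqrt(13); 4*sqrt(80) = 16*sqrt(5); 2*sqrt(180) = 12*sqrt(5)

-28*sqrt(5) + 49*sqrt(13)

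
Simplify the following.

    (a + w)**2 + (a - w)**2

Binomially expand both and collect terms in a, w.

2*a**2 + 2*w**2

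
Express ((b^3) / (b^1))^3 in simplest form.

Inside the bracket: b^2
Raise to the power 3: b^6

b^6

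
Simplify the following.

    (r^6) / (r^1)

r^5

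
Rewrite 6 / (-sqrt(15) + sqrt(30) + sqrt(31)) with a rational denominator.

(-69*sqrt(15) + 21*sqrt(31) + 24*sqrt(30) + 45*sqrt(62))/401

Group as (sqrt(30) + sqrt(31)) - sqrt(15); multiply by (sqrt(30) + sqrt(31)) + sqrt(15), then rationalise the remaining surd.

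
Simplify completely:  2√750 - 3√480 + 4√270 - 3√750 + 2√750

5*√30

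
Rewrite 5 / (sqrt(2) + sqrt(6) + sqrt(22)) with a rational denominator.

(-45*sqrt(6) - 65*sqrt(2) + 10*sqrt(66) + 35*sqrt(22))/74

Group as (sqrt(2) + sqrt(22)) + sqrt(6); multiply by (sqrt(2) + sqrt(22)) - sqrt(6), then rationalise the remaining surd.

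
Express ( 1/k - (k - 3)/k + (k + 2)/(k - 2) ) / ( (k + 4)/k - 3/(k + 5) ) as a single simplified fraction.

(8*k² + 32*k - 40)/(k³ + 4*k² + 8*k - 40)

Numerator: 1/k - (k - 3)/k + (k + 2)/(k - 2) = (8*k - 8)/(k² - 2*k)
Denominator: (k + 4)/k - 3/(k + 5) = (k² + 6*k + 20)/(k² + 5*k)
Divide: ((8*k - 8)/(k² - 2*k)) · ((k² + 5*k)/(k² + 6*k + 20)) = (8*k² + 32*k - 40)/(k³ + 4*k² + 8*k - 40)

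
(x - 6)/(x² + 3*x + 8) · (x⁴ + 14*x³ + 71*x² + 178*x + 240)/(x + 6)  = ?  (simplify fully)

Factor: x⁴ + 14*x³ + 71*x² + 178*x + 240 = (x + 6)·(x + 5)·(x² + 3*x + 8)
Cancel the common factors (x² + 3*x + 8), (x + 6).

x² - x - 30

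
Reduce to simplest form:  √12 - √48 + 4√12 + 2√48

√12 = 2*√3; √48 = 4*√3; 4√12 = 8*√3; 2√48 = 8*√3
Combine: (2 - 4 + 8 + 8)·√3 = 14*√3

14*√3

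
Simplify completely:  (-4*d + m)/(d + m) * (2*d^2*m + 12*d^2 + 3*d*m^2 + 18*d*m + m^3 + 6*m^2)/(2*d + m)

Factor: 2*d^2*m + 12*d^2 + 3*d*m^2 + 18*d*m + m^3 + 6*m^2 = (d + m)*(2*d + m)*(m + 6)
Cancel the common factors (d + m), (2*d + m).

-4*d*m - 24*d + m^2 + 6*m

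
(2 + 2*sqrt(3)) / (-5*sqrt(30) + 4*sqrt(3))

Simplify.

Multiply numerator and denominator by 4*sqrt(3) + 5*sqrt(30).
Denominator becomes -702; numerator becomes 8*sqrt(3) + 24 + 10*sqrt(30) + 30*sqrt(10).

(-15*sqrt(10) - 5*sqrt(30) - 12 - 4*sqrt(3))/351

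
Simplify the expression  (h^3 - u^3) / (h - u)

Apply the difference-of-cubes factorisation and cancel (h - u).

h^2 + h*u + u^2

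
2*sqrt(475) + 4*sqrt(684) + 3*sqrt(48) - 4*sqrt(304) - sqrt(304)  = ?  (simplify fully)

2*sqrt(475) = 10*sqrt(19); 4*sqrt(684) = 24*sqrt(19); 3*sqrt(48) = 12*sqrt(3); 4*sqrt(304) = 16*sqrt(19); sqrt(304) = 4*sqrt(19)

12*sqrt(3) + 14*sqrt(19)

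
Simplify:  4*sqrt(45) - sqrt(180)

6*sqrt(5)

4*sqrt(45) = 12*sqrt(5); sqrt(180) = 6*sqrt(5)
Combine: (12 - 6)·sqrt(5) = 6*sqrt(5)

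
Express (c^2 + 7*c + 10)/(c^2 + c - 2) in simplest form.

(c + 5)/(c - 1)

Factor: c^2 + 7*c + 10 = (c + 5)*(c + 2);  c^2 + c - 2 = (c - 1)*(c + 2)
Cancel the common factor (c + 2).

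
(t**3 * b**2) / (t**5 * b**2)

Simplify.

Quotient: (t**-2)

t**(-2)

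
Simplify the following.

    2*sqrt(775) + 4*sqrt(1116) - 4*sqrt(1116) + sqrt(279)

2*sqrt(775) = 10*sqrt(31); 4*sqrt(1116) = 24*sqrt(31); 4*sqrt(1116) = 24*sqrt(31); sqrt(279) = 3*sqrt(31)
Combine: (10 + 24 - 24 + 3)·sqrt(31) = 13*sqrt(31)

13*sqrt(31)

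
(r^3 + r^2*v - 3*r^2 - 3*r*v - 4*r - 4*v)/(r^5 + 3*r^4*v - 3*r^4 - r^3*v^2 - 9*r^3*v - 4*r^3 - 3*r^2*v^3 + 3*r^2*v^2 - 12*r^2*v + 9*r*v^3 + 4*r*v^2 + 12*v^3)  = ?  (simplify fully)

Factor: r^3 + r^2*v - 3*r^2 - 3*r*v - 4*r - 4*v = (r + v)*(r + 1)*(r - 4);  r^5 + 3*r^4*v - 3*r^4 - r^3*v^2 - 9*r^3*v - 4*r^3 - 3*r^2*v^3 + 3*r^2*v^2 - 12*r^2*v + 9*r*v^3 + 4*r*v^2 + 12*v^3 = (r + 1)*(r + v)*(r + 3*v)*(r - 4)*(r - v)
Cancel the common factors (r - 4), (r + v), (r + 1).

1/(r^2 + 2*r*v - 3*v^2)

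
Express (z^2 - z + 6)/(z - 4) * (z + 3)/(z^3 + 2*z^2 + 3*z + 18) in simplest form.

1/(z - 4)

Factor: z^3 + 2*z^2 + 3*z + 18 = (z + 3)*(z^2 - z + 6)
Cancel the common factors (z^2 - z + 6), (z + 3).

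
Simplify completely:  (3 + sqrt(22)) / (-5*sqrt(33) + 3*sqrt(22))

Multiply numerator and denominator by 3*sqrt(22) + 5*sqrt(33).
Denominator becomes -627; numerator becomes 9*sqrt(22) + 66 + 15*sqrt(33) + 55*sqrt(6).

(-55*sqrt(6) - 15*sqrt(33) - 66 - 9*sqrt(22))/627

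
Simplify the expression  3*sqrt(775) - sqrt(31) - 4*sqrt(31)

10*sqrt(31)

3*sqrt(775) = 15*sqrt(31); sqrt(31) = sqrt(31); 4*sqrt(31) = 4*sqrt(31)
Combine: (15 - 1 - 4)·sqrt(31) = 10*sqrt(31)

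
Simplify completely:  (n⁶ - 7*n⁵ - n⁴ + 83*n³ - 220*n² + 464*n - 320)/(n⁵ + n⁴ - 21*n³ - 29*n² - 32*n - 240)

(n² - 5*n + 4)/(n + 3)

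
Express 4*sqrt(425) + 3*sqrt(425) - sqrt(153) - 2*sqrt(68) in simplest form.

4*sqrt(425) = 20*sqrt(17); 3*sqrt(425) = 15*sqrt(17); sqrt(153) = 3*sqrt(17); 2*sqrt(68) = 4*sqrt(17)
Combine: (20 + 15 - 3 - 4)·sqrt(17) = 28*sqrt(17)

28*sqrt(17)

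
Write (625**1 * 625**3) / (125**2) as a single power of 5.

5**10

625**1 = 5**4; 625**3 = 5**12; 125**2 = 5**6
Combine exponents: 5**10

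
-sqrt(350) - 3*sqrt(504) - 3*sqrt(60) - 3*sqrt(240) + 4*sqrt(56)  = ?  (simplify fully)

-18*sqrt(15) - 15*sqrt(14)

sqrt(350) = 5*sqrt(14); 3*sqrt(504) = 18*sqrt(14); 3*sqrt(60) = 6*sqrt(15); 3*sqrt(240) = 12*sqrt(15); 4*sqrt(56) = 8*sqrt(14)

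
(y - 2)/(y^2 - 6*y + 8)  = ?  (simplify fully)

1/(y - 4)

Factor: y^2 - 6*y + 8 = (y - 4)*(y - 2)
Cancel the common factor (y - 2).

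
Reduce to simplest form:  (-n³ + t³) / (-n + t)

n² + n*t + t²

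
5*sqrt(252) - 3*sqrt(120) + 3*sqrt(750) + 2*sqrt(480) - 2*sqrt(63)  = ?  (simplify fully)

24*sqrt(7) + 17*sqrt(30)

5*sqrt(252) = 30*sqrt(7); 3*sqrt(120) = 6*sqrt(30); 3*sqrt(750) = 15*sqrt(30); 2*sqrt(480) = 8*sqrt(30); 2*sqrt(63) = 6*sqrt(7)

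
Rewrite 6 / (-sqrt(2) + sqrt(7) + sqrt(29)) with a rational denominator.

(-36*sqrt(7) - 3*sqrt(406) + 51*sqrt(2) + 30*sqrt(29))/86

Group as (sqrt(7) + sqrt(29)) - sqrt(2); multiply by (sqrt(7) + sqrt(29)) + sqrt(2), then rationalise the remaining surd.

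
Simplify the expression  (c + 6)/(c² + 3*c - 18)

1/(c - 3)

Factor: c² + 3*c - 18 = (c - 3)·(c + 6)
Cancel the common factor (c + 6).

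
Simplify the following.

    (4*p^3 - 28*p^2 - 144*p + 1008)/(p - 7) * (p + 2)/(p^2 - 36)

4*p + 8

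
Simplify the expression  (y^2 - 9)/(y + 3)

Factor: y^2 - 9 = (y + 3)*(y - 3)
Cancel the common factor (y + 3).

y - 3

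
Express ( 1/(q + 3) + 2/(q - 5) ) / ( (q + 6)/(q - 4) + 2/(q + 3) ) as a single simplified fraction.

(3*q^2 - 11*q - 4)/(q^3 + 6*q^2 - 45*q - 50)

Numerator: 1/(q + 3) + 2/(q - 5) = (3*q + 1)/(q^2 - 2*q - 15)
Denominator: (q + 6)/(q - 4) + 2/(q + 3) = (q^2 + 11*q + 10)/(q^2 - q - 12)
Divide: ((3*q + 1)/(q^2 - 2*q - 15)) · ((q^2 - q - 12)/(q^2 + 11*q + 10)) = (3*q^2 - 11*q - 4)/(q^3 + 6*q^2 - 45*q - 50)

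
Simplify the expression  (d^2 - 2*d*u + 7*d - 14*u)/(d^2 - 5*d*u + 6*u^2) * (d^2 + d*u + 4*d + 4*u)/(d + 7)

(-d^2 - d*u - 4*d - 4*u)/(-d + 3*u)

Factor: d^2 - 2*d*u + 7*d - 14*u = (d + 7)*(d - 2*u);  d^2 - 5*d*u + 6*u^2 = (d - 2*u)*(d - 3*u);  d^2 + d*u + 4*d + 4*u = (d + u)*(d + 4)
Cancel the common factors (d - 2*u), (d + 7).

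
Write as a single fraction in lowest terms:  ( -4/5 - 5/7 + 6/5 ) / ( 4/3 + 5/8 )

Numerator: -4/5 - 5/7 + 6/5 = -11/35
Denominator: 4/3 + 5/8 = 47/24
Divide: (-11/35) · (24/47) = -264/1645

-264/1645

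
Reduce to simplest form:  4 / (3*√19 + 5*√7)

-3*√19 + 5*√7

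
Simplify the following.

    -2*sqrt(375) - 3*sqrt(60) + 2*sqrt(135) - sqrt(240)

-14*sqrt(15)

2*sqrt(375) = 10*sqrt(15); 3*sqrt(60) = 6*sqrt(15); 2*sqrt(135) = 6*sqrt(15); sqrt(240) = 4*sqrt(15)
Combine: (-10 - 6 + 6 - 4)·sqrt(15) = -14*sqrt(15)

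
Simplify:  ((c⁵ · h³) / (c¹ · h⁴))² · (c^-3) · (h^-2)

c⁵/h⁴

Inside the bracket: c⁴ · (h^-1)
Raise to the power 2: c⁸ · (h^-2)
Multiply by (c^-3) · (h^-2): add exponents.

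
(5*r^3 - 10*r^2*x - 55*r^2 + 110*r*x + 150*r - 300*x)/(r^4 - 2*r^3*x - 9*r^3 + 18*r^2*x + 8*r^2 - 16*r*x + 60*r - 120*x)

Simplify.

5/(r + 2)

Factor: 5*r^3 - 10*r^2*x - 55*r^2 + 110*r*x + 150*r - 300*x = 5*(r - 5)*(r - 6)*(r - 2*x);  r^4 - 2*r^3*x - 9*r^3 + 18*r^2*x + 8*r^2 - 16*r*x + 60*r - 120*x = (r - 6)*(r - 5)*(r + 2)*(r - 2*x)
Cancel the common factors (r - 6), (r - 2*x), (r - 5).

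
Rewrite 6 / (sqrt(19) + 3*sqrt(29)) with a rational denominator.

Multiply numerator and denominator by -3*sqrt(29) + sqrt(19).
Denominator becomes -242; numerator becomes -18*sqrt(29) + 6*sqrt(19).

(-3*sqrt(19) + 9*sqrt(29))/121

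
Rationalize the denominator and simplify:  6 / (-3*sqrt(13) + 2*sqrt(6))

(-6*sqrt(13) - 4*sqrt(6))/31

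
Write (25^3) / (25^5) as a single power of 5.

5^(-4)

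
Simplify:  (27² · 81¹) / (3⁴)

3^6

27² = 3^6; 81¹ = 3^4; 3⁴ = 3^4
Combine exponents: 3^6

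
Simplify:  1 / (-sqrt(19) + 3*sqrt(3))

(sqrt(19) + 3*sqrt(3))/8

Multiply numerator and denominator by sqrt(19) + 3*sqrt(3).
Denominator becomes 8; numerator becomes sqrt(19) + 3*sqrt(3).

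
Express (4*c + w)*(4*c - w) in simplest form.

16*c^2 - w^2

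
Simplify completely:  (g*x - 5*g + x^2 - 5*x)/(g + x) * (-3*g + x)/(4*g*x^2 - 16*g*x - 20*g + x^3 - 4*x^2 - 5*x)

(-3*g + x)/(4*g*x + 4*g + x^2 + x)

Factor: g*x - 5*g + x^2 - 5*x = (x - 5)*(g + x);  4*g*x^2 - 16*g*x - 20*g + x^3 - 4*x^2 - 5*x = (4*g + x)*(x + 1)*(x - 5)
Cancel the common factors (g + x), (x - 5).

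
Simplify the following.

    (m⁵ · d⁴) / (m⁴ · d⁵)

Quotient: m¹ · (d^-1)

m/d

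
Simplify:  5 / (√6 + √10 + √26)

(-2*√390 - 5*√26 + 11*√10 + 15*√6)/14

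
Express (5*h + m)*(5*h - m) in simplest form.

25*h^2 - m^2

(5*h)^2 - (m)^2 = 25*h^2 - m^2.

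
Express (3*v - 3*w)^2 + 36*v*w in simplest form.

Expanding gives 9*v^2 + 18*v*w + 9*w^2, a perfect square.

9*(v + w)^2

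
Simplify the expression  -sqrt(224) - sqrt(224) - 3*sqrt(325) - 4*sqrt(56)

-16*sqrt(14) - 15*sqrt(13)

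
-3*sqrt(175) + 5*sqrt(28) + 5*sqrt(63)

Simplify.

10*sqrt(7)

3*sqrt(175) = 15*sqrt(7); 5*sqrt(28) = 10*sqrt(7); 5*sqrt(63) = 15*sqrt(7)
Combine: (-15 + 10 + 15)·sqrt(7) = 10*sqrt(7)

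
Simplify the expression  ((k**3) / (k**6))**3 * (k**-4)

Inside the bracket: (k**-3)
Raise to the power 3: (k**-9)
Multiply by (k**-4): add exponents.

k**(-13)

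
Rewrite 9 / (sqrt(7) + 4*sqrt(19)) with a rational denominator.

Multiply numerator and denominator by -sqrt(7) + 4*sqrt(19).
Denominator becomes 297; numerator becomes -9*sqrt(7) + 36*sqrt(19).

(-sqrt(7) + 4*sqrt(19))/33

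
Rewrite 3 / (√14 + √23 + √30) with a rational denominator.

Group as (√14 + √30) + √23; multiply by (√14 + √30) - √23, then rationalise the remaining surd.

(-4*√2415 + 7*√30 + 21*√23 + 39*√14)/413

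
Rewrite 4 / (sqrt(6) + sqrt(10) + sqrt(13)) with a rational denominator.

(-16*sqrt(195) + 12*sqrt(13) + 36*sqrt(10) + 68*sqrt(6))/231

Group as (sqrt(6) + sqrt(10)) + sqrt(13); multiply by (sqrt(6) + sqrt(10)) - sqrt(13), then rationalise the remaining surd.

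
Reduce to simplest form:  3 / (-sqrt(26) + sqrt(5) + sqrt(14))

Group as (sqrt(5) + sqrt(14)) - sqrt(26); multiply by (sqrt(5) + sqrt(14)) + sqrt(26), then rationalise the remaining surd.

(7*sqrt(26) + 17*sqrt(14) + 35*sqrt(5) + 4*sqrt(455))/77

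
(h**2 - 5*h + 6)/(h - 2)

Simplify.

h - 3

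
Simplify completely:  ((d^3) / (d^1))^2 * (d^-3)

d

Inside the bracket: d^2
Raise to the power 2: d^4
Multiply by (d^-3): add exponents.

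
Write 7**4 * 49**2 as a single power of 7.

7**4 = 7**4; 49**2 = 7**4
Combine exponents: 7**8

7**8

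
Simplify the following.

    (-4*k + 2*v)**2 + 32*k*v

4*(2*k + v)**2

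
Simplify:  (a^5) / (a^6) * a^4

a^3

Quotient: (a^-1)
Multiply by a^4: add exponents.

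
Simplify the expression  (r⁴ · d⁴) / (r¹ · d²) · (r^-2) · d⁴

d⁶*r

Quotient: r³ · d²
Multiply by (r^-2) · d⁴: add exponents.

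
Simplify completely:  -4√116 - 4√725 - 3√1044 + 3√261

-37*√29

4√116 = 8*√29; 4√725 = 20*√29; 3√1044 = 18*√29; 3√261 = 9*√29
Combine: (-8 - 20 - 18 + 9)·√29 = -37*√29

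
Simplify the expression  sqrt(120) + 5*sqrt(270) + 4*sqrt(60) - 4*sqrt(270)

5*sqrt(30) + 8*sqrt(15)

sqrt(120) = 2*sqrt(30); 5*sqrt(270) = 15*sqrt(30); 4*sqrt(60) = 8*sqrt(15); 4*sqrt(270) = 12*sqrt(30)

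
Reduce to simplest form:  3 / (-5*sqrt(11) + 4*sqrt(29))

Multiply numerator and denominator by 5*sqrt(11) + 4*sqrt(29).
Denominator becomes 189; numerator becomes 15*sqrt(11) + 12*sqrt(29).

(5*sqrt(11) + 4*sqrt(29))/63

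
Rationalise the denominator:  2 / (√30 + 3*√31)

(-2*√30 + 6*√31)/249

Multiply numerator and denominator by -3*√31 + √30.
Denominator becomes -249; numerator becomes -6*√31 + 2*√30.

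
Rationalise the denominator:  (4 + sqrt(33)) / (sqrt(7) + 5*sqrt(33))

(-sqrt(231) - 4*sqrt(7) + 20*sqrt(33) + 165)/818

Multiply numerator and denominator by -sqrt(7) + 5*sqrt(33).
Denominator becomes 818; numerator becomes -sqrt(231) - 4*sqrt(7) + 20*sqrt(33) + 165.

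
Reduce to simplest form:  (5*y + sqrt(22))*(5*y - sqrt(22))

25*y**2 - 22

Difference of squares with P = 5*y, Q = sqrt(22).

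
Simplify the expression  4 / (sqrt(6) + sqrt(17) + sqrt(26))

(-16*sqrt(663) - 12*sqrt(26) + 60*sqrt(17) + 148*sqrt(6))/399

Group as (sqrt(6) + sqrt(17)) + sqrt(26); multiply by (sqrt(6) + sqrt(17)) - sqrt(26), then rationalise the remaining surd.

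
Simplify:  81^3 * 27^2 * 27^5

81^3 = 3^12; 27^2 = 3^6; 27^5 = 3^15
Combine exponents: 3^33

3^33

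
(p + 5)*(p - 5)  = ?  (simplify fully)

p**2 - 25

Product of conjugates: (P+Q)(P-Q) = P**2 - Q**2.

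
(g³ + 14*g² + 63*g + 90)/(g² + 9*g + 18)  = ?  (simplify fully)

g + 5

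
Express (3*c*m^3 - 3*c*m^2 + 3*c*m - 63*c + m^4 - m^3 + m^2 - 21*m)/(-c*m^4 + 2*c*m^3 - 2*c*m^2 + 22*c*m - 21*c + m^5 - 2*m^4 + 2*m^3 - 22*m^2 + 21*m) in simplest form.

Factor: 3*c*m^3 - 3*c*m^2 + 3*c*m - 63*c + m^4 - m^3 + m^2 - 21*m = (m - 3)*(m^2 + 2*m + 7)*(3*c + m);  -c*m^4 + 2*c*m^3 - 2*c*m^2 + 22*c*m - 21*c + m^5 - 2*m^4 + 2*m^3 - 22*m^2 + 21*m = (m - 3)*(m^2 + 2*m + 7)*(m - 1)*(-c + m)
Cancel the common factors (m^2 + 2*m + 7), (m - 3).

(-3*c - m)/(c*m - c - m^2 + m)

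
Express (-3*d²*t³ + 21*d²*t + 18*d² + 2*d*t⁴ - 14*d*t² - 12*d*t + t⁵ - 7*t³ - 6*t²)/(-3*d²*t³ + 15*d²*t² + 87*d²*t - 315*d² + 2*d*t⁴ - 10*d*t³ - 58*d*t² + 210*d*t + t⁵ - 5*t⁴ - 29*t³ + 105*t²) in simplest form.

Factor: -3*d²*t³ + 21*d²*t + 18*d² + 2*d*t⁴ - 14*d*t² - 12*d*t + t⁵ - 7*t³ - 6*t² = (t - 3)·(t + 1)·(3*d + t)·(t + 2)·(-d + t);  -3*d²*t³ + 15*d²*t² + 87*d²*t - 315*d² + 2*d*t⁴ - 10*d*t³ - 58*d*t² + 210*d*t + t⁵ - 5*t⁴ - 29*t³ + 105*t² = (3*d + t)·(t - 7)·(t + 5)·(-d + t)·(t - 3)
Cancel the common factors (t - 3), (-d + t), (3*d + t).

(t² + 3*t + 2)/(t² - 2*t - 35)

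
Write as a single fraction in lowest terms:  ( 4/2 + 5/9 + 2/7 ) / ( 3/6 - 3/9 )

358/21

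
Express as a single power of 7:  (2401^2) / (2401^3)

7^(-4)

2401^2 = 7^8; 2401^3 = 7^12
Combine exponents: 7^(-4)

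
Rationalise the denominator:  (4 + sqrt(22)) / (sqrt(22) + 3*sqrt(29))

Multiply numerator and denominator by -3*sqrt(29) + sqrt(22).
Denominator becomes -239; numerator becomes -3*sqrt(638) - 12*sqrt(29) + 4*sqrt(22) + 22.

(-22 - 4*sqrt(22) + 12*sqrt(29) + 3*sqrt(638))/239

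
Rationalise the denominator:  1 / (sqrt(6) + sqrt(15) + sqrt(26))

(-12*sqrt(65) - 5*sqrt(26) + 17*sqrt(15) + 35*sqrt(6))/335

Group as (sqrt(6) + sqrt(15)) + sqrt(26); multiply by (sqrt(6) + sqrt(15)) - sqrt(26), then rationalise the remaining surd.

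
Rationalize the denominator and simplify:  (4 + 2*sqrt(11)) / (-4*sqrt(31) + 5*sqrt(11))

Multiply numerator and denominator by 5*sqrt(11) + 4*sqrt(31).
Denominator becomes -221; numerator becomes 20*sqrt(11) + 16*sqrt(31) + 110 + 8*sqrt(341).

(-8*sqrt(341) - 110 - 16*sqrt(31) - 20*sqrt(11))/221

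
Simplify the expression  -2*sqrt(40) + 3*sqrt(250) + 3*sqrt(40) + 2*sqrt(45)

6*sqrt(5) + 17*sqrt(10)

2*sqrt(40) = 4*sqrt(10); 3*sqrt(250) = 15*sqrt(10); 3*sqrt(40) = 6*sqrt(10); 2*sqrt(45) = 6*sqrt(5)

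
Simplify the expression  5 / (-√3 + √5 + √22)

(-50*√5 - 5*√330 + 60*√3 + 35*√22)/68

Group as (√5 + √22) - √3; multiply by (√5 + √22) + √3, then rationalise the remaining surd.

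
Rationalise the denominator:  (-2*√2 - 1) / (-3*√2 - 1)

Multiply numerator and denominator by -1 + 3*√2.
Denominator becomes -17; numerator becomes -11 - √2.

(√2 + 11)/17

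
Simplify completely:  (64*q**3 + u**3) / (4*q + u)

Apply the sum-of-cubes factorisation and cancel (4*q + u).

16*q**2 - 4*q*u + u**2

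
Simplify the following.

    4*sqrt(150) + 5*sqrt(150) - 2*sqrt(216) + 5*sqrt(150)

4*sqrt(150) = 20*sqrt(6); 5*sqrt(150) = 25*sqrt(6); 2*sqrt(216) = 12*sqrt(6); 5*sqrt(150) = 25*sqrt(6)
Combine: (20 + 25 - 12 + 25)·sqrt(6) = 58*sqrt(6)

58*sqrt(6)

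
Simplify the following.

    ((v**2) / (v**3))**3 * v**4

Inside the bracket: (v**-1)
Raise to the power 3: (v**-3)
Multiply by v**4: add exponents.

v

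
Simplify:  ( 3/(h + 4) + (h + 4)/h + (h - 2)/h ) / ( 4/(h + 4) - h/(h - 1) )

Numerator: 3/(h + 4) + (h + 4)/h + (h - 2)/h = (2*h^2 + 13*h + 8)/(h^2 + 4*h)
Denominator: 4/(h + 4) - h/(h - 1) = (-h^2 - 4)/(h^2 + 3*h - 4)
Divide: ((2*h^2 + 13*h + 8)/(h^2 + 4*h)) · ((h^2 + 3*h - 4)/(-h^2 - 4)) = (-2*h^3 - 11*h^2 + 5*h + 8)/(h^3 + 4*h)

(-2*h^3 - 11*h^2 + 5*h + 8)/(h^3 + 4*h)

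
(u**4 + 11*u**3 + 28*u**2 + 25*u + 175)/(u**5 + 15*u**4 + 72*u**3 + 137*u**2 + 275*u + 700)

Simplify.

1/(u + 4)

Factor: u**4 + 11*u**3 + 28*u**2 + 25*u + 175 = (u + 5)*(u**2 - u + 5)*(u + 7);  u**5 + 15*u**4 + 72*u**3 + 137*u**2 + 275*u + 700 = (u + 5)*(u + 7)*(u + 4)*(u**2 - u + 5)
Cancel the common factors (u**2 - u + 5), (u + 5), (u + 7).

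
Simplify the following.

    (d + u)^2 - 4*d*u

Expand the square and combine the 4*d*u term.

(d - u)^2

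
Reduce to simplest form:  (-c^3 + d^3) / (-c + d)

Factor as (a-b)(a^2+ab+b^2) with a=d, b=c.

c^2 + c*d + d^2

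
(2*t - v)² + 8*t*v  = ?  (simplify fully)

(2*t + v)²

Expanding gives 4*t² + 4*t*v + v², a perfect square.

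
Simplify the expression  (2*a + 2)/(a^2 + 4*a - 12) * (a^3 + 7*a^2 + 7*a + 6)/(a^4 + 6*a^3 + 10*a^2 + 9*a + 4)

Factor: 2*a + 2 = 2*(a + 1);  a^2 + 4*a - 12 = (a - 2)*(a + 6);  a^3 + 7*a^2 + 7*a + 6 = (a + 6)*(a^2 + a + 1);  a^4 + 6*a^3 + 10*a^2 + 9*a + 4 = (a + 1)*(a + 4)*(a^2 + a + 1)
Cancel the common factors (a^2 + a + 1), (a + 6), (a + 1).

2/(a^2 + 2*a - 8)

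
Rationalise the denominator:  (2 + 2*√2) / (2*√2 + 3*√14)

(-4 - 2*√2 + 3*√14 + 6*√7)/59

Multiply numerator and denominator by -3*√14 + 2*√2.
Denominator becomes -118; numerator becomes -12*√7 - 6*√14 + 4*√2 + 8.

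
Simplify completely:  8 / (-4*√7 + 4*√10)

Multiply numerator and denominator by 4*√7 + 4*√10.
Denominator becomes 48; numerator becomes 32*√7 + 32*√10.

(2*√7 + 2*√10)/3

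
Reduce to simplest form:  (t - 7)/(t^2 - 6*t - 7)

1/(t + 1)

Factor: t^2 - 6*t - 7 = (t - 7)*(t + 1)
Cancel the common factor (t - 7).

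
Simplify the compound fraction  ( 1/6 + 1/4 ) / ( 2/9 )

Numerator: 1/6 + 1/4 = 5/12
Denominator: 2/9 = 2/9
Divide: (5/12) · (9/2) = 15/8

15/8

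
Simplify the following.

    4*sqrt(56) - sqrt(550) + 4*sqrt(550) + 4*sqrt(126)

15*sqrt(22) + 20*sqrt(14)

4*sqrt(56) = 8*sqrt(14); sqrt(550) = 5*sqrt(22); 4*sqrt(550) = 20*sqrt(22); 4*sqrt(126) = 12*sqrt(14)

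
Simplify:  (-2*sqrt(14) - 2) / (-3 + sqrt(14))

(-34 - 8*sqrt(14))/5

Multiply numerator and denominator by -sqrt(14) - 3.
Denominator becomes -5; numerator becomes 8*sqrt(14) + 34.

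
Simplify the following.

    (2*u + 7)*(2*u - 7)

4*u^2 - 49

Difference of squares with P = 2*u, Q = 7.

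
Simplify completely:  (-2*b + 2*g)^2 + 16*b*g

4*(b + g)^2

Expand the square and combine the 16*b*g term.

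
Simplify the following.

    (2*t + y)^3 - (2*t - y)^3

Only the odd-power cross terms survive.

2*y*(12*t^2 + y^2)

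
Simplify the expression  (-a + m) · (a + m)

Pair the conjugate factors: (m+a)(m-a) = -a² + m².

-a² + m²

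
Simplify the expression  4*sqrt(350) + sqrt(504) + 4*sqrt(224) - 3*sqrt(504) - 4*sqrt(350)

4*sqrt(14)

4*sqrt(350) = 20*sqrt(14); sqrt(504) = 6*sqrt(14); 4*sqrt(224) = 16*sqrt(14); 3*sqrt(504) = 18*sqrt(14); 4*sqrt(350) = 20*sqrt(14)
Combine: (20 + 6 + 16 - 18 - 20)·sqrt(14) = 4*sqrt(14)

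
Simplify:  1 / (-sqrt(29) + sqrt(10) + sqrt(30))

(-11*sqrt(29) + 9*sqrt(30) + 49*sqrt(10) + 20*sqrt(87))/1079

Group as (sqrt(10) + sqrt(30)) - sqrt(29); multiply by (sqrt(10) + sqrt(30)) + sqrt(29), then rationalise the remaining surd.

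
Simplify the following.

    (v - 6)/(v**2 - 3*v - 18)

Factor: v**2 - 3*v - 18 = (v + 3)*(v - 6)
Cancel the common factor (v - 6).

1/(v + 3)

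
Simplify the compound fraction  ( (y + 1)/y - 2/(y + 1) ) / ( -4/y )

Numerator: (y + 1)/y - 2/(y + 1) = (y^2 + 1)/(y^2 + y)
Denominator: -4/y = -4/y
Divide: ((y^2 + 1)/(y^2 + y)) · (-y/4) = (-y^2 - 1)/(4*y + 4)

(-y^2 - 1)/(4*y + 4)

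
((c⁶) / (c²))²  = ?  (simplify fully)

c⁸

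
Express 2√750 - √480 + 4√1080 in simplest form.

30*√30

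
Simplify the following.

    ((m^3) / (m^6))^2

Inside the bracket: (m^-3)
Raise to the power 2: (m^-6)

m^(-6)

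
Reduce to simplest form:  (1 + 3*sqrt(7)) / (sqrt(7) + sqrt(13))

(-21 - sqrt(7) + sqrt(13) + 3*sqrt(91))/6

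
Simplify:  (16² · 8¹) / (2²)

2^9

16² = 2^8; 8¹ = 2^3; 2² = 2^2
Combine exponents: 2^9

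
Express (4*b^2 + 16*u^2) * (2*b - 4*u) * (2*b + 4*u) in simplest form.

16*b^4 - 256*u^4

Pair the conjugate factors: ((2*b)+(4*u))((2*b)-(4*u)) = 4*b^2 - 16*u^2, then repeat with the next factor.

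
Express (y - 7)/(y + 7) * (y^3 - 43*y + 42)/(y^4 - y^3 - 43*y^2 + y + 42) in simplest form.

(y - 6)/(y^2 + 7*y + 6)

Factor: y^3 - 43*y + 42 = (y - 1)*(y - 6)*(y + 7);  y^4 - y^3 - 43*y^2 + y + 42 = (y - 7)*(y - 1)*(y + 1)*(y + 6)
Cancel the common factors (y - 7), (y + 7), (y - 1).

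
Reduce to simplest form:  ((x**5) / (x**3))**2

Inside the bracket: x**2
Raise to the power 2: x**4

x**4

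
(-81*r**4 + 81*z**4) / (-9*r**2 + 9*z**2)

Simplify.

9*r**2 + 9*z**2

Difference of fourth powers: factor out (-9*r**2 + 9*z**2).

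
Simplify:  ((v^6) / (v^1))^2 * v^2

Inside the bracket: v^5
Raise to the power 2: v^10
Multiply by v^2: add exponents.

v^12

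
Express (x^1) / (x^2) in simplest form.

Quotient: (x^-1)

1/x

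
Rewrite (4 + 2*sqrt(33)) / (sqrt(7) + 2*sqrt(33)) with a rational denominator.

(-2*sqrt(231) - 4*sqrt(7) + 8*sqrt(33) + 132)/125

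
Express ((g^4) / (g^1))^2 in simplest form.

Inside the bracket: g^3
Raise to the power 2: g^6

g^6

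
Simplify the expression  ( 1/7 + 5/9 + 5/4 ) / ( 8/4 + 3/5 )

2455/3276

Numerator: 1/7 + 5/9 + 5/4 = 491/252
Denominator: 8/4 + 3/5 = 13/5
Divide: (491/252) · (5/13) = 2455/3276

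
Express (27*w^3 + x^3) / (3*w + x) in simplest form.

(3*w)^3 + x^3 = (3*w + x)(9*w^2 - 3*w*x + x^2).

9*w^2 - 3*w*x + x^2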